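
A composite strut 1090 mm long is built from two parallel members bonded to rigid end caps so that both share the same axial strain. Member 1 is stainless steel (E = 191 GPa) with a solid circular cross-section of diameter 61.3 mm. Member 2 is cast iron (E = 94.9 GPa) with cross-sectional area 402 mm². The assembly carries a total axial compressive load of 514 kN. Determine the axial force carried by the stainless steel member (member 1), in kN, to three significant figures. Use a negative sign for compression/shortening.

A_1 = 2951 mm².
Equal strain + equilibrium ⇒ each member carries load in proportion to AE: A₁E₁ = 563700000 N, A₂E₂ = 38150000 N, ΣAE = 601800000 N.
F₁ = P·A₁E₁/ΣAE = -514000·563700000/601800000 = -481400 N.

-481 kN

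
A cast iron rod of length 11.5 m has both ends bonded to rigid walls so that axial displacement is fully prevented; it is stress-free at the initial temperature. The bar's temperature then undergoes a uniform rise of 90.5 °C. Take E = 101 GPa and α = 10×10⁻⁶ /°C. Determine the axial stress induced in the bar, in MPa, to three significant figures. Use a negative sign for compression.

Free thermal expansion αLΔT = 10e-6 · 11500 · 90.5 = 10.41 mm.
The walls impose strain ε = −(10.41)/11500 = -9.0500e-04; σ = Eε = 101000 · -9.0500e-04 = -91.4 MPa.

-91.4 MPa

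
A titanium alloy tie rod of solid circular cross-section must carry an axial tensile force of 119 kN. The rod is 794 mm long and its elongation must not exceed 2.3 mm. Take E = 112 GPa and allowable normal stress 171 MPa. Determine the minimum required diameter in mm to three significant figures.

Required area A ≥ P/σ_allow = 119000/171 = 695.9 mm².
For a solid circular section, d ≥ √(4A/π) = 29.77 mm.
Elongation limit: A ≥ PL/(Eδ_allow) = 119000·794/(112000·2.3) = 366.8 mm² ⇒ d ≥ 21.61 mm.
The stress limit governs.

29.8 mm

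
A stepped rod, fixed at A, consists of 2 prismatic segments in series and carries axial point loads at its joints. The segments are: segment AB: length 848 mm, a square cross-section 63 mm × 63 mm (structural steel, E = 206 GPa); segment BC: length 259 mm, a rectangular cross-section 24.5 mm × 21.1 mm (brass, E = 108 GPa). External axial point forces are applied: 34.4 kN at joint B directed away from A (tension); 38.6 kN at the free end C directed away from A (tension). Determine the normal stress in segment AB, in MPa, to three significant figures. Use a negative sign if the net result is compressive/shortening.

Internal axial forces (sectioning from the free end, tension +): N_BC = 38.6 kN, N_AB = 73 kN.
A_AB = 3969 mm².
σ_AB = N_AB/A_AB = 73000/3969 = 18.39 MPa.

18.4 MPa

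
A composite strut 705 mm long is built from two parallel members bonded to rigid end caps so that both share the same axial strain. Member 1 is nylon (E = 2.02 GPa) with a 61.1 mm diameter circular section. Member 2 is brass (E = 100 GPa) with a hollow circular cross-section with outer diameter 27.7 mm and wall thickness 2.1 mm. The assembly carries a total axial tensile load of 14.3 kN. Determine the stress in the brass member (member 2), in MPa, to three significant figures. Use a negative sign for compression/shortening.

62.7 MPa

A_1 = 2932 mm².
A_2 = 168.9 mm².
Equal strain + equilibrium ⇒ each member carries load in proportion to AE: A₁E₁ = 5923000 N, A₂E₂ = 16890000 N, ΣAE = 22810000 N.
σ₂ = P·E₂/ΣAE = 14300·100000/22810000 = 62.69 MPa.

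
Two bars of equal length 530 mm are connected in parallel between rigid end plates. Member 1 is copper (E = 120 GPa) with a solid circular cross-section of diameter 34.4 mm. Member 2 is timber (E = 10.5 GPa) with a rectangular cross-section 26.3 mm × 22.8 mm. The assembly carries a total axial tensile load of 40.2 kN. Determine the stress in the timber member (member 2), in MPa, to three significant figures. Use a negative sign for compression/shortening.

3.58 MPa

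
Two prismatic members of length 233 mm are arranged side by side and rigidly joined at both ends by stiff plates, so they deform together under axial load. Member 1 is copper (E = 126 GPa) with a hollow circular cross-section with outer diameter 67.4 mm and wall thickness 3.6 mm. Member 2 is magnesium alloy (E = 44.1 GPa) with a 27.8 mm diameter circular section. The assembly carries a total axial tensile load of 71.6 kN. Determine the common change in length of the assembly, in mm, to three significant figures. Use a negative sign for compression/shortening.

0.142 mm

A_1 = 721.6 mm².
A_2 = 607 mm².
Equal strain + equilibrium ⇒ each member carries load in proportion to AE: A₁E₁ = 90920000 N, A₂E₂ = 26770000 N, ΣAE = 117700000 N.
δ = PL/ΣAE = 71600·233/117700000 = 0.1418 mm.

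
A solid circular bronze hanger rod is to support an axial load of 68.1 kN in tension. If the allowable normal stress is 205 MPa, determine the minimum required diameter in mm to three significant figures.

20.6 mm

Required area A ≥ P/σ_allow = 68100/205 = 332.2 mm².
For a solid circular section, d ≥ √(4A/π) = 20.57 mm.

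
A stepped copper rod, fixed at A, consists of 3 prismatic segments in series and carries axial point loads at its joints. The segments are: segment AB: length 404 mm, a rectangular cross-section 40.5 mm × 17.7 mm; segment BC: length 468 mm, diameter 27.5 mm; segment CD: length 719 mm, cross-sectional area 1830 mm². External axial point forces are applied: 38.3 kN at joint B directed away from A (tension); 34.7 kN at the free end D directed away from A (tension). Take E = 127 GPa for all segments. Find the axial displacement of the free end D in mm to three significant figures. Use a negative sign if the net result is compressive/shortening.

0.647 mm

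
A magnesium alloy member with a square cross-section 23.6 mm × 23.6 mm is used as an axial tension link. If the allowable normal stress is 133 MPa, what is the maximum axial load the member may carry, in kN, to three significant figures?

74.1 kN

A = 557 mm².
P_max = σ_allow · A = 133 · 557 = 74080 N = 74.08 kN.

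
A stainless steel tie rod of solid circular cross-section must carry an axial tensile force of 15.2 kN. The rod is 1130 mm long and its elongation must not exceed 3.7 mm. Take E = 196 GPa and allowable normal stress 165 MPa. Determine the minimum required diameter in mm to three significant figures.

Required area A ≥ P/σ_allow = 15200/165 = 92.12 mm².
For a solid circular section, d ≥ √(4A/π) = 10.83 mm.
Elongation limit: A ≥ PL/(Eδ_allow) = 15200·1130/(196000·3.7) = 23.68 mm² ⇒ d ≥ 5.491 mm.
The stress limit governs.

10.8 mm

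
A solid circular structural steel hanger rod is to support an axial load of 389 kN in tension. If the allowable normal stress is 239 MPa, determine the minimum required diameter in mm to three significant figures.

Required area A ≥ P/σ_allow = 389000/239 = 1628 mm².
For a solid circular section, d ≥ √(4A/π) = 45.52 mm.

45.5 mm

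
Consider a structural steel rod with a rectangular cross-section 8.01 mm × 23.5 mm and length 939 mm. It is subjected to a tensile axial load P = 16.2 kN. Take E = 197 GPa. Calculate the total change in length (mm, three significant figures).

0.410 mm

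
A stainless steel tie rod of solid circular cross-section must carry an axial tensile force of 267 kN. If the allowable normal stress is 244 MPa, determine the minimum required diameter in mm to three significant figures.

Required area A ≥ P/σ_allow = 267000/244 = 1094 mm².
For a solid circular section, d ≥ √(4A/π) = 37.33 mm.

37.3 mm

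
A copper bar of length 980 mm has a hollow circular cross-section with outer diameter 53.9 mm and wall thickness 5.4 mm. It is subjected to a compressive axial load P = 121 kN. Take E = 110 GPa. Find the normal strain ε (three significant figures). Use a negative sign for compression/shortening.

-0.00134

A = 822.8 mm².
σ = N/A = -147.1 MPa; ε = σ/E = -147.1/110000 = -1.337e-03.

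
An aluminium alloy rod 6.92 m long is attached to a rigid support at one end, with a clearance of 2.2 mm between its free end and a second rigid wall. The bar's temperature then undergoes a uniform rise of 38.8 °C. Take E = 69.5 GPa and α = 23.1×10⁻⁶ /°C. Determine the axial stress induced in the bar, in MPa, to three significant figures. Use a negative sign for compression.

-40.2 MPa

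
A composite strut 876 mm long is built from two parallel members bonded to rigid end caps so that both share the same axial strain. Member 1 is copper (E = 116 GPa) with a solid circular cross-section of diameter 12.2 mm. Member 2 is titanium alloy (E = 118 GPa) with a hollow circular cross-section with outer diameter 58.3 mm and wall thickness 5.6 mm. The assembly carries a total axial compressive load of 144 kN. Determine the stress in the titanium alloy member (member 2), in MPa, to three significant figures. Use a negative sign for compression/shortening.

A_1 = 116.9 mm².
A_2 = 927.1 mm².
Equal strain + equilibrium ⇒ each member carries load in proportion to AE: A₁E₁ = 13560000 N, A₂E₂ = 109400000 N, ΣAE = 123000000 N.
σ₂ = P·E₂/ΣAE = -144000·118000/123000000 = -138.2 MPa.

-138 MPa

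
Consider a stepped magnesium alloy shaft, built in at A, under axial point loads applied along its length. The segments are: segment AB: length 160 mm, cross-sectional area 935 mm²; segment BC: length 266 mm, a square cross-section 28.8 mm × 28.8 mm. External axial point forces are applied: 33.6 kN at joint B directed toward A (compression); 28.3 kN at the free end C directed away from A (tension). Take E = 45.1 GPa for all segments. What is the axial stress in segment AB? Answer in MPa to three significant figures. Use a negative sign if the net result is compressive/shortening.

-5.67 MPa

Internal axial forces (sectioning from the free end, tension +): N_BC = 28.3 kN, N_AB = -5.3 kN.
σ_AB = N_AB/A_AB = -5300/935 = -5.668 MPa.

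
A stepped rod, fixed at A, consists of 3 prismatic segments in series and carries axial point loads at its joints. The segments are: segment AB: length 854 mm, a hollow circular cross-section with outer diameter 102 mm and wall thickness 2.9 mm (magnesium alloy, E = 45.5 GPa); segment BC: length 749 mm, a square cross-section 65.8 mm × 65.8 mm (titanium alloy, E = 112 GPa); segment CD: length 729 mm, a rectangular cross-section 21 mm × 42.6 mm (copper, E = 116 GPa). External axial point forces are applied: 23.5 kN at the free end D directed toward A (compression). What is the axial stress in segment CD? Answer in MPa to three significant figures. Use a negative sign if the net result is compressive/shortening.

Internal axial forces (sectioning from the free end, tension +): N_CD = -23.5 kN, N_BC = -23.5 kN, N_AB = -23.5 kN.
A_CD = 894.6 mm².
σ_CD = N_CD/A_CD = -23500/894.6 = -26.27 MPa.

-26.3 MPa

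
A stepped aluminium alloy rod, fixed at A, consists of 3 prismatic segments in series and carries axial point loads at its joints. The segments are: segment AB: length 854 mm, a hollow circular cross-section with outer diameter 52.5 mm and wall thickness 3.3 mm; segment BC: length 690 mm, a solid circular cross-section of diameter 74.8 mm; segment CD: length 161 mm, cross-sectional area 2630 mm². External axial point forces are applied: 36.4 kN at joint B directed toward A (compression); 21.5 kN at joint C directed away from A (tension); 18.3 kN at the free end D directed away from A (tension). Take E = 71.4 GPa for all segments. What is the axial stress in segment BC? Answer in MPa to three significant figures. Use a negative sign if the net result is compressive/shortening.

9.06 MPa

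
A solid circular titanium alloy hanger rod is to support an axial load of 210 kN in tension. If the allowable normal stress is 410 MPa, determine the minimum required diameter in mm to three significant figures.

25.5 mm

Required area A ≥ P/σ_allow = 210000/410 = 512.2 mm².
For a solid circular section, d ≥ √(4A/π) = 25.54 mm.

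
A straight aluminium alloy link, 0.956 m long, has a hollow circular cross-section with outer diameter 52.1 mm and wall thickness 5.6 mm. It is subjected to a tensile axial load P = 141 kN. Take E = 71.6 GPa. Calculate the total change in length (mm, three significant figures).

2.30 mm

A = 818.1 mm².
δ_mech = NL/(AE) = 141000·956/(818.1·71600) = 2.301 mm.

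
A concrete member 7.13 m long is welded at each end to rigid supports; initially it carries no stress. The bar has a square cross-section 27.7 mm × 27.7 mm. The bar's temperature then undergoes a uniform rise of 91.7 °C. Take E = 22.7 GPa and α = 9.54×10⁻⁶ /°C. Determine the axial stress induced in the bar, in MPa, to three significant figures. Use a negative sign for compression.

Free thermal expansion αLΔT = 9.54e-6 · 7130 · 91.7 = 6.237 mm.
The walls impose strain ε = −(6.237)/7130 = -8.7482e-04; σ = Eε = 22700 · -8.7482e-04 = -19.86 MPa.

-19.9 MPa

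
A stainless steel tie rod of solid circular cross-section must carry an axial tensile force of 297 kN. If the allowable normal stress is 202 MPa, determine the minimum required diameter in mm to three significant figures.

Required area A ≥ P/σ_allow = 297000/202 = 1470 mm².
For a solid circular section, d ≥ √(4A/π) = 43.27 mm.

43.3 mm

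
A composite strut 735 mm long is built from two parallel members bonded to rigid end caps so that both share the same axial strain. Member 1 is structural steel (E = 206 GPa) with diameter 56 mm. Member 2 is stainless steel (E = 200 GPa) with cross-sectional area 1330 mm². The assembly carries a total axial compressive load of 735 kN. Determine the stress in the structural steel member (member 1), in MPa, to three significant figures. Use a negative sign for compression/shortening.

A_1 = 2463 mm².
Equal strain + equilibrium ⇒ each member carries load in proportion to AE: A₁E₁ = 507400000 N, A₂E₂ = 266000000 N, ΣAE = 773400000 N.
σ₁ = P·E₁/ΣAE = -735000·206000/773400000 = -195.8 MPa.

-196 MPa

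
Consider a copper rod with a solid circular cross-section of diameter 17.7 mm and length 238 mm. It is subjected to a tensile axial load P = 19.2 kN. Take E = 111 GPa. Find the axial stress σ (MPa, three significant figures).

78.0 MPa

A = 246.1 mm².
σ = N/A = 19200/246.1 = 78.03 MPa.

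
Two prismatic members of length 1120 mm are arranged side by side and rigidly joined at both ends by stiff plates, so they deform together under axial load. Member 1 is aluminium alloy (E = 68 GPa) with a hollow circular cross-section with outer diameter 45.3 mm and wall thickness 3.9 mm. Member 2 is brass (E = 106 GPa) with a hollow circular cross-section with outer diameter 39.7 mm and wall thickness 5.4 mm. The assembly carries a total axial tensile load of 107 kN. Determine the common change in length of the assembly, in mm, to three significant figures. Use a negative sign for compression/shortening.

A_1 = 507.2 mm².
A_2 = 581.9 mm².
Equal strain + equilibrium ⇒ each member carries load in proportion to AE: A₁E₁ = 34490000 N, A₂E₂ = 61680000 N, ΣAE = 96170000 N.
δ = PL/ΣAE = 107000·1120/96170000 = 1.246 mm.

1.25 mm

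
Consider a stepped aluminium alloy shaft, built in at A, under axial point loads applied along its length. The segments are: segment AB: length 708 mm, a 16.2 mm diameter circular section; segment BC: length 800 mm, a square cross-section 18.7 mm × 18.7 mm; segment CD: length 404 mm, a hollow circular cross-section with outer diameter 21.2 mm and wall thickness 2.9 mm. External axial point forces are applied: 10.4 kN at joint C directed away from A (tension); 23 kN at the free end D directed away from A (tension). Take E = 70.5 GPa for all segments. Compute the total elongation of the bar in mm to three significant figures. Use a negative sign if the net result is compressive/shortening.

Internal axial forces (sectioning from the free end, tension +): N_CD = 23 kN, N_BC = 33.4 kN, N_AB = 33.4 kN.
A_AB = 206.1 mm².
A_BC = 349.7 mm².
A_CD = 166.7 mm².
δ_AB = 33400·708/(206.1·70500) = 1.627 mm
δ_BC = 33400·800/(349.7·70500) = 1.084 mm
δ_CD = 23000·404/(166.7·70500) = 0.7905 mm
δ = Σδ_i = 3.502 mm.

3.50 mm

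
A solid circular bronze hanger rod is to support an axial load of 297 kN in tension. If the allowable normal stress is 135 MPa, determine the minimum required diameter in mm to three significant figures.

52.9 mm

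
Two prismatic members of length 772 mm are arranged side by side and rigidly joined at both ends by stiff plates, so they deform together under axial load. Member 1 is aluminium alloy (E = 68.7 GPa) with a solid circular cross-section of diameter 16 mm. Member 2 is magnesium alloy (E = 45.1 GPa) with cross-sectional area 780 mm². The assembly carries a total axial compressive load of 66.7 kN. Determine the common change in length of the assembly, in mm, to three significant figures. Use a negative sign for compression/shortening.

A_1 = 201.1 mm².
Equal strain + equilibrium ⇒ each member carries load in proportion to AE: A₁E₁ = 13810000 N, A₂E₂ = 35180000 N, ΣAE = 48990000 N.
δ = PL/ΣAE = -66700·772/48990000 = -1.051 mm.

-1.05 mm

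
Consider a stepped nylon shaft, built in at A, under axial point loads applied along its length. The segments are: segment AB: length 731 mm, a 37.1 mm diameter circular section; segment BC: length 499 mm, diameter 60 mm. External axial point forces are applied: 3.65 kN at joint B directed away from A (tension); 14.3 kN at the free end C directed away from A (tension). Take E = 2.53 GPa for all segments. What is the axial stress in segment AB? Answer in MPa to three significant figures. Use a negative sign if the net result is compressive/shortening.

Internal axial forces (sectioning from the free end, tension +): N_BC = 14.3 kN, N_AB = 17.95 kN.
A_AB = 1081 mm².
σ_AB = N_AB/A_AB = 17950/1081 = 16.6 MPa.

16.6 MPa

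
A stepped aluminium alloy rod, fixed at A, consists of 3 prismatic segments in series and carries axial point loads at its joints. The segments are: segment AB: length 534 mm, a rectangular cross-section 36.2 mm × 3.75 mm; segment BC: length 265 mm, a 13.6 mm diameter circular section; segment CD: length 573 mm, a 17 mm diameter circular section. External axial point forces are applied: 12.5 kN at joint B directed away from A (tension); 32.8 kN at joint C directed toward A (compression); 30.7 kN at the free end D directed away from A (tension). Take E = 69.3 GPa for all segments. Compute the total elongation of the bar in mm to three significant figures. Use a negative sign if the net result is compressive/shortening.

1.65 mm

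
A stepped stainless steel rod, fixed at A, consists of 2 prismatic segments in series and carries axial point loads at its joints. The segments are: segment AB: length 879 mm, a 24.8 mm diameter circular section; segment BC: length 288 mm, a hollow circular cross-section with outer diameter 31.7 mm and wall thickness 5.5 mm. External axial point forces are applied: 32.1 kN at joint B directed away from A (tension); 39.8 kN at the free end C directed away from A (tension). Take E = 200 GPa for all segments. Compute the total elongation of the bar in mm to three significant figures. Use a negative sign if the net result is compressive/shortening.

0.781 mm

Internal axial forces (sectioning from the free end, tension +): N_BC = 39.8 kN, N_AB = 71.9 kN.
A_AB = 483.1 mm².
A_BC = 452.7 mm².
δ_AB = 71900·879/(483.1·200000) = 0.6542 mm
δ_BC = 39800·288/(452.7·200000) = 0.1266 mm
δ = Σδ_i = 0.7808 mm.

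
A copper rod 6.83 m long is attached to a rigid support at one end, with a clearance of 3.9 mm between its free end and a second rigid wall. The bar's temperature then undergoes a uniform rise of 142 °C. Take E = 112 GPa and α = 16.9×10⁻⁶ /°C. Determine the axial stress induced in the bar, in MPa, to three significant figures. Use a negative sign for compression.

Free thermal expansion αLΔT = 16.9e-6 · 6830 · 142 = 16.39 mm.
The walls engage after the gap closes; constrained expansion = 16.39 − 3.9 = 12.49 mm.
The walls impose strain ε = −(12.49)/6830 = -1.8288e-03; σ = Eε = 112000 · -1.8288e-03 = -204.8 MPa.

-205 MPa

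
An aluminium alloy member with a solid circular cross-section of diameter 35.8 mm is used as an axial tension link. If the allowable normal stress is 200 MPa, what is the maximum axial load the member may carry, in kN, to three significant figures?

201 kN

A = 1007 mm².
P_max = σ_allow · A = 200 · 1007 = 201300 N = 201.3 kN.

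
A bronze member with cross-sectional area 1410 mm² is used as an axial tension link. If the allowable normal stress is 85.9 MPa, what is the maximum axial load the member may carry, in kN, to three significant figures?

P_max = σ_allow · A = 85.9 · 1410 = 121100 N = 121.1 kN.

121 kN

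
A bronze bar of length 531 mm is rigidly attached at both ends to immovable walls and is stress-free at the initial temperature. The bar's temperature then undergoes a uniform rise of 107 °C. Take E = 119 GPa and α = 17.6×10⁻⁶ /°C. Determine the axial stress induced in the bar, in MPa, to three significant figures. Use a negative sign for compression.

-224 MPa

Free thermal expansion αLΔT = 17.6e-6 · 531 · 107 = 1 mm.
The walls impose strain ε = −(1)/531 = -1.8832e-03; σ = Eε = 119000 · -1.8832e-03 = -224.1 MPa.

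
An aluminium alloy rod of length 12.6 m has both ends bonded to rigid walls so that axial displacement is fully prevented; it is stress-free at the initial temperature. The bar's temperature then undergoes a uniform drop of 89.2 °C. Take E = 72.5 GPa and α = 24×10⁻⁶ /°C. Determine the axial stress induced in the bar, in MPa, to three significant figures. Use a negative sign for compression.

155 MPa

Free thermal expansion αLΔT = 24e-6 · 12600 · -89.2 = -26.97 mm.
The walls impose strain ε = −(-26.97)/12600 = 2.1408e-03; σ = Eε = 72500 · 2.1408e-03 = 155.2 MPa.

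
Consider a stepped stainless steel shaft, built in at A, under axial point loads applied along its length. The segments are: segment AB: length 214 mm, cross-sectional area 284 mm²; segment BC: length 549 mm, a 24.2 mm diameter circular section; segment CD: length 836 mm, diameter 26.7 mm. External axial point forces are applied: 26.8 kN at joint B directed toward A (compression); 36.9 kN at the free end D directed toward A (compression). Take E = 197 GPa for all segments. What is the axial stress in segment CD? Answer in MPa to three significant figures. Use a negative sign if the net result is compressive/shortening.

Internal axial forces (sectioning from the free end, tension +): N_CD = -36.9 kN, N_BC = -36.9 kN, N_AB = -63.7 kN.
A_CD = 559.9 mm².
σ_CD = N_CD/A_CD = -36900/559.9 = -65.9 MPa.

-65.9 MPa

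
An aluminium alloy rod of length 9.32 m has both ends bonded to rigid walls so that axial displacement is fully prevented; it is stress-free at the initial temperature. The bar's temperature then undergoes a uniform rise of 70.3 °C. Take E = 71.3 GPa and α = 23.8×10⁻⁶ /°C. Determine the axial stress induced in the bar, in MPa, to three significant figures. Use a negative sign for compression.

Free thermal expansion αLΔT = 23.8e-6 · 9320 · 70.3 = 15.59 mm.
The walls impose strain ε = −(15.59)/9320 = -1.6731e-03; σ = Eε = 71300 · -1.6731e-03 = -119.3 MPa.

-119 MPa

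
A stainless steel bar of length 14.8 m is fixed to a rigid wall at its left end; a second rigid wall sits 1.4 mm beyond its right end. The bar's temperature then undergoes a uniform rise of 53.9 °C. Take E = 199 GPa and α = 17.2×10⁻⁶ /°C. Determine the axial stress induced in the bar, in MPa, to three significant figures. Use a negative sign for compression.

-166 MPa

Free thermal expansion αLΔT = 17.2e-6 · 14800 · 53.9 = 13.72 mm.
The walls engage after the gap closes; constrained expansion = 13.72 − 1.4 = 12.32 mm.
The walls impose strain ε = −(12.32)/14800 = -8.3249e-04; σ = Eε = 199000 · -8.3249e-04 = -165.7 MPa.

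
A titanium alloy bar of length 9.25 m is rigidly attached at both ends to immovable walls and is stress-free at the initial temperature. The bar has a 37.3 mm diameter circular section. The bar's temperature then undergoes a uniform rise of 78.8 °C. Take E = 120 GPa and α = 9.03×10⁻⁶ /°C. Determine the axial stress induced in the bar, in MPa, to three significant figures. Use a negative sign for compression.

Free thermal expansion αLΔT = 9.03e-6 · 9250 · 78.8 = 6.582 mm.
The walls impose strain ε = −(6.582)/9250 = -7.1156e-04; σ = Eε = 120000 · -7.1156e-04 = -85.39 MPa.

-85.4 MPa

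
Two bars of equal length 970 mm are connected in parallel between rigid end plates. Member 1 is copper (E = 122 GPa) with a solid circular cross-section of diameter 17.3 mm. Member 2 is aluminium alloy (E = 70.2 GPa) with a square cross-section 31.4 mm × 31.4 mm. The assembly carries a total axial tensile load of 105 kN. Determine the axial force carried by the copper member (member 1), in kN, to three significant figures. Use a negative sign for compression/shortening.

A_1 = 235.1 mm².
A_2 = 986 mm².
Equal strain + equilibrium ⇒ each member carries load in proportion to AE: A₁E₁ = 28680000 N, A₂E₂ = 69210000 N, ΣAE = 97890000 N.
F₁ = P·A₁E₁/ΣAE = 105000·28680000/97890000 = 30760 N.

30.8 kN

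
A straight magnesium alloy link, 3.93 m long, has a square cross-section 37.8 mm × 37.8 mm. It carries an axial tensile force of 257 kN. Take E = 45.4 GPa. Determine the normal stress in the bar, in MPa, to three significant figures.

A = 1429 mm².
σ = N/A = 257000/1429 = 179.9 MPa.

180 MPa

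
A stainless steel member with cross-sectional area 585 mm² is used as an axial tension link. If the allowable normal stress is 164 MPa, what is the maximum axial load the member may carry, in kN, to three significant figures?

P_max = σ_allow · A = 164 · 585 = 95940 N = 95.94 kN.

95.9 kN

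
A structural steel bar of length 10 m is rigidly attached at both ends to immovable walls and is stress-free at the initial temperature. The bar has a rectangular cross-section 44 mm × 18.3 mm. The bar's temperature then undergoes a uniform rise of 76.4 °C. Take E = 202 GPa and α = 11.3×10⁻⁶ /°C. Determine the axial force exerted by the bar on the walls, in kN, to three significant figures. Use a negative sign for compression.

Free thermal expansion αLΔT = 11.3e-6 · 10000 · 76.4 = 8.633 mm.
The walls impose strain ε = −(8.633)/10000 = -8.6332e-04; σ = Eε = 202000 · -8.6332e-04 = -174.4 MPa.
Wall reaction R = σ·A = -174.4·805.2 = -140400 N = -140.4 kN.

-140 kN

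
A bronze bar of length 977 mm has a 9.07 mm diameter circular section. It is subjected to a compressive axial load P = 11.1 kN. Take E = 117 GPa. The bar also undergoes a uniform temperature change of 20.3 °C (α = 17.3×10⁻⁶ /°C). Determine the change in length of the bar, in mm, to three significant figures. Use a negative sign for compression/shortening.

A = 64.61 mm².
δ_mech = NL/(AE) = -11100·977/(64.61·117000) = -1.435 mm.
δ_thermal = αLΔT = 17.3e-6·977·20.3 = 0.3431 mm.
δ = δ_mech + δ_thermal = -1.091 mm.

-1.09 mm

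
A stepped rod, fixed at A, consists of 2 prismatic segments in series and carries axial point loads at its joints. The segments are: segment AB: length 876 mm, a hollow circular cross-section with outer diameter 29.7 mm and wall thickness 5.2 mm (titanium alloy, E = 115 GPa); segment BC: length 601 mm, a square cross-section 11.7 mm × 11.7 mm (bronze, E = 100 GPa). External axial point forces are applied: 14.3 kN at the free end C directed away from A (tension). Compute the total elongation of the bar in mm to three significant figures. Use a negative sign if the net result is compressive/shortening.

0.900 mm

Internal axial forces (sectioning from the free end, tension +): N_BC = 14.3 kN, N_AB = 14.3 kN.
A_AB = 400.2 mm².
A_BC = 136.9 mm².
δ_AB = 14300·876/(400.2·115000) = 0.2722 mm
δ_BC = 14300·601/(136.9·100000) = 0.6278 mm
δ = Σδ_i = 0.9 mm.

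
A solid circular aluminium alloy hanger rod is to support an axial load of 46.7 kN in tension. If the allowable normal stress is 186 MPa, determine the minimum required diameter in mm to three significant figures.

17.9 mm

Required area A ≥ P/σ_allow = 46700/186 = 251.1 mm².
For a solid circular section, d ≥ √(4A/π) = 17.88 mm.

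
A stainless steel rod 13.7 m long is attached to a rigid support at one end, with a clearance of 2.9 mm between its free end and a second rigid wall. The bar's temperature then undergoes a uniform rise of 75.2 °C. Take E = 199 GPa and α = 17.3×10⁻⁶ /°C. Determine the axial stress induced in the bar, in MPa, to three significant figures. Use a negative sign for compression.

Free thermal expansion αLΔT = 17.3e-6 · 13700 · 75.2 = 17.82 mm.
The walls engage after the gap closes; constrained expansion = 17.82 − 2.9 = 14.92 mm.
The walls impose strain ε = −(14.92)/13700 = -1.0893e-03; σ = Eε = 199000 · -1.0893e-03 = -216.8 MPa.

-217 MPa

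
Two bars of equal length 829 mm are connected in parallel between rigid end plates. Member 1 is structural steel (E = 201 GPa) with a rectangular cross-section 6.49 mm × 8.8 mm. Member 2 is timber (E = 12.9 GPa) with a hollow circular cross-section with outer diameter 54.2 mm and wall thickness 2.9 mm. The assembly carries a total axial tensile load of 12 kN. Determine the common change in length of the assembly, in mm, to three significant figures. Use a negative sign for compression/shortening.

0.568 mm

A_1 = 57.11 mm².
A_2 = 467.4 mm².
Equal strain + equilibrium ⇒ each member carries load in proportion to AE: A₁E₁ = 11480000 N, A₂E₂ = 6029000 N, ΣAE = 17510000 N.
δ = PL/ΣAE = 12000·829/17510000 = 0.5682 mm.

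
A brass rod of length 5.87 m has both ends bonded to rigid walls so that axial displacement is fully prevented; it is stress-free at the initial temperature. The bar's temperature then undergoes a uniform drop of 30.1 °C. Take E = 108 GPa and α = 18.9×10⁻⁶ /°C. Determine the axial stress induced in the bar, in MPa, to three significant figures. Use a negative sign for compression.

61.4 MPa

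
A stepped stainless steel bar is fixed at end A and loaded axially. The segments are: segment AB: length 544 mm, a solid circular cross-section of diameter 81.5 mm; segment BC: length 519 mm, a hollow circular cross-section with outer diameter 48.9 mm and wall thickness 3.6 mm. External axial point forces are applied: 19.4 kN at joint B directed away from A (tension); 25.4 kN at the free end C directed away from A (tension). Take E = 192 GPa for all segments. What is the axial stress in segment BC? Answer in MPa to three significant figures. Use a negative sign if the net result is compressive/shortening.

49.6 MPa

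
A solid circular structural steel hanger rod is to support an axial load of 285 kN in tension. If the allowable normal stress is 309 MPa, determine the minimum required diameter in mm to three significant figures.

34.3 mm

Required area A ≥ P/σ_allow = 285000/309 = 922.3 mm².
For a solid circular section, d ≥ √(4A/π) = 34.27 mm.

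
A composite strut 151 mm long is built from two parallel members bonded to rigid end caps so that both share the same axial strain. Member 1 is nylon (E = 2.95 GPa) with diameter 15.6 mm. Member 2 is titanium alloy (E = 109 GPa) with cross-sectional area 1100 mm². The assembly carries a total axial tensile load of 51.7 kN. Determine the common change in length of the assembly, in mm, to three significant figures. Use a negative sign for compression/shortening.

0.0648 mm

A_1 = 191.1 mm².
Equal strain + equilibrium ⇒ each member carries load in proportion to AE: A₁E₁ = 563800 N, A₂E₂ = 119900000 N, ΣAE = 120500000 N.
δ = PL/ΣAE = 51700·151/120500000 = 0.06481 mm.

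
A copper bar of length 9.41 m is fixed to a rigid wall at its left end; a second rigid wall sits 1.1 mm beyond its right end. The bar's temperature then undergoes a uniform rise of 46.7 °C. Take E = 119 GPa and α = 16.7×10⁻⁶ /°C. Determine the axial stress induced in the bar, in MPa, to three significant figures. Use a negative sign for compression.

-78.9 MPa

Free thermal expansion αLΔT = 16.7e-6 · 9410 · 46.7 = 7.339 mm.
The walls engage after the gap closes; constrained expansion = 7.339 − 1.1 = 6.239 mm.
The walls impose strain ε = −(6.239)/9410 = -6.6299e-04; σ = Eε = 119000 · -6.6299e-04 = -78.9 MPa.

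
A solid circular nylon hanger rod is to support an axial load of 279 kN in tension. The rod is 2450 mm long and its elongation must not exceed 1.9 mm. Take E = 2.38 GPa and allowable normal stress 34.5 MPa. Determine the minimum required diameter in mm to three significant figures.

Required area A ≥ P/σ_allow = 279000/34.5 = 8087 mm².
For a solid circular section, d ≥ √(4A/π) = 101.5 mm.
Elongation limit: A ≥ PL/(Eδ_allow) = 279000·2450/(2380·1.9) = 151200 mm² ⇒ d ≥ 438.7 mm.
The elongation limit governs.

439 mm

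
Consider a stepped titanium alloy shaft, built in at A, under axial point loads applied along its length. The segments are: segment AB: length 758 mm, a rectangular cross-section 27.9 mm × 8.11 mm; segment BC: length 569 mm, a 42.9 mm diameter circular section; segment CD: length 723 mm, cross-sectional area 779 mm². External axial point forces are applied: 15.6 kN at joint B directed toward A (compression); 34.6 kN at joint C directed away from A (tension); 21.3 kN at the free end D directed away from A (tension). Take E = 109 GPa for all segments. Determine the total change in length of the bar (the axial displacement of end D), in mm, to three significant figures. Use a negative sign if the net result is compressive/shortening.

1.62 mm

Internal axial forces (sectioning from the free end, tension +): N_CD = 21.3 kN, N_BC = 55.9 kN, N_AB = 40.3 kN.
A_AB = 226.3 mm².
A_BC = 1445 mm².
δ_AB = 40300·758/(226.3·109000) = 1.239 mm
δ_BC = 55900·569/(1445·109000) = 0.2019 mm
δ_CD = 21300·723/(779·109000) = 0.1814 mm
δ = Σδ_i = 1.622 mm.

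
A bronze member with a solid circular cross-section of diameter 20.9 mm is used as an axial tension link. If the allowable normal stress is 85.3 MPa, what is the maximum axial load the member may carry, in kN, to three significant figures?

A = 343.1 mm².
P_max = σ_allow · A = 85.3 · 343.1 = 29260 N = 29.26 kN.

29.3 kN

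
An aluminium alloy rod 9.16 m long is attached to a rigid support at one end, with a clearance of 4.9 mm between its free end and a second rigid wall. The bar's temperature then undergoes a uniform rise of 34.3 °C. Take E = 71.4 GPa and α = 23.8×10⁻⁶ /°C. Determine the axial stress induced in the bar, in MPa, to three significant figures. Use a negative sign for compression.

Free thermal expansion αLΔT = 23.8e-6 · 9160 · 34.3 = 7.478 mm.
The walls engage after the gap closes; constrained expansion = 7.478 − 4.9 = 2.578 mm.
The walls impose strain ε = −(2.578)/9160 = -2.8141e-04; σ = Eε = 71400 · -2.8141e-04 = -20.09 MPa.

-20.1 MPa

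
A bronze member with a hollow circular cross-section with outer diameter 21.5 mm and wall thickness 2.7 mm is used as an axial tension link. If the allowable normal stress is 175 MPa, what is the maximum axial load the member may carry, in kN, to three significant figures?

A = 159.5 mm².
P_max = σ_allow · A = 175 · 159.5 = 27910 N = 27.91 kN.

27.9 kN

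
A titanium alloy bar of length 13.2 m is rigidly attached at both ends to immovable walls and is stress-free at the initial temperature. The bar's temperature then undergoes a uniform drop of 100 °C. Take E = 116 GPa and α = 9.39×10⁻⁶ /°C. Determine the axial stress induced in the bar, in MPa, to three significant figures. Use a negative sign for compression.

109 MPa

Free thermal expansion αLΔT = 9.39e-6 · 13200 · -100 = -12.39 mm.
The walls impose strain ε = −(-12.39)/13200 = 9.3900e-04; σ = Eε = 116000 · 9.3900e-04 = 108.9 MPa.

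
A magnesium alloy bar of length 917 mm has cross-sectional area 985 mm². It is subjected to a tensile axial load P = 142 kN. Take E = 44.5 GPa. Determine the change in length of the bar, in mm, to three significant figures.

2.97 mm

δ_mech = NL/(AE) = 142000·917/(985·44500) = 2.971 mm.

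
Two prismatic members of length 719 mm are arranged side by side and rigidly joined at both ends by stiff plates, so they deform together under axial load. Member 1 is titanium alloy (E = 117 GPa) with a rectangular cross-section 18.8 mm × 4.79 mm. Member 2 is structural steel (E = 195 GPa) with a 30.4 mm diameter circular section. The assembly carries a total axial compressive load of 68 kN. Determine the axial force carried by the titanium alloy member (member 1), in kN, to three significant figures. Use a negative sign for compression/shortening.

A_1 = 90.05 mm².
A_2 = 725.8 mm².
Equal strain + equilibrium ⇒ each member carries load in proportion to AE: A₁E₁ = 10540000 N, A₂E₂ = 141500000 N, ΣAE = 152100000 N.
F₁ = P·A₁E₁/ΣAE = -68000·10540000/152100000 = -4711 N.

-4.71 kN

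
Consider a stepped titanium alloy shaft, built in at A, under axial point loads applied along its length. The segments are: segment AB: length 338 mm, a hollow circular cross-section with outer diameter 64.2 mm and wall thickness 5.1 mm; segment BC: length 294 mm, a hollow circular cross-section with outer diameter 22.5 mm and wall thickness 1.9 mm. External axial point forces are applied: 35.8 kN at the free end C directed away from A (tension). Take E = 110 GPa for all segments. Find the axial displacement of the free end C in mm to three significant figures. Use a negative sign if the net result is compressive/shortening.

0.894 mm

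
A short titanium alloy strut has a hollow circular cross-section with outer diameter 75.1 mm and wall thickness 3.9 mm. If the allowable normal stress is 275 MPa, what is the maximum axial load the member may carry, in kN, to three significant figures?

A = 872.4 mm².
P_max = σ_allow · A = 275 · 872.4 = 239900 N = 239.9 kN.

240 kN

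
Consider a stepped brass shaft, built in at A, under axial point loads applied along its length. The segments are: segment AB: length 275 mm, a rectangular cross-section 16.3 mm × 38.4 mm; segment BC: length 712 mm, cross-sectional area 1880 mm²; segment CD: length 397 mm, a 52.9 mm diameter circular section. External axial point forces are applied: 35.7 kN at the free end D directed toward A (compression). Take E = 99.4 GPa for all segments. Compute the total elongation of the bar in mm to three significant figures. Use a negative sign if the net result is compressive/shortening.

Internal axial forces (sectioning from the free end, tension +): N_CD = -35.7 kN, N_BC = -35.7 kN, N_AB = -35.7 kN.
A_AB = 625.9 mm².
A_CD = 2198 mm².
δ_AB = -35700·275/(625.9·99400) = -0.1578 mm
δ_BC = -35700·712/(1880·99400) = -0.136 mm
δ_CD = -35700·397/(2198·99400) = -0.06487 mm
δ = Σδ_i = -0.3587 mm.

-0.359 mm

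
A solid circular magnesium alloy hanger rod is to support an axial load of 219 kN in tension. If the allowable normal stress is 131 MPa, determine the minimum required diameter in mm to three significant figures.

Required area A ≥ P/σ_allow = 219000/131 = 1672 mm².
For a solid circular section, d ≥ √(4A/π) = 46.14 mm.

46.1 mm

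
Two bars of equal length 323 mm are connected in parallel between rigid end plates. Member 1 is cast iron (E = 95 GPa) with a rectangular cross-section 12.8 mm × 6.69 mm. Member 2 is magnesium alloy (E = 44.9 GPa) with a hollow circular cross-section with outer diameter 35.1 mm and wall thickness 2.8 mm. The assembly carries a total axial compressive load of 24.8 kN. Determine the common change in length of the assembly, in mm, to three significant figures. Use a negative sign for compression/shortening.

-0.383 mm

A_1 = 85.63 mm².
A_2 = 284.1 mm².
Equal strain + equilibrium ⇒ each member carries load in proportion to AE: A₁E₁ = 8135000 N, A₂E₂ = 12760000 N, ΣAE = 20890000 N.
δ = PL/ΣAE = -24800·323/20890000 = -0.3834 mm.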